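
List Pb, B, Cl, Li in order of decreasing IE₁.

Cl, B, Pb, Li

Li is in period 2, group 1; B is in period 2, group 13; Cl is in period 3, group 17; Pb is in period 6, group 14.
Across a period the outer electron is held more tightly (higher IE₁); down a group it sits in a higher shell, more shielded, and comes off more easily.
Here both period and group differ, so the two effects have to be weighed against each other.
Pb > Li: period and group pull opposite ways; the across-period shift dominates (716 vs 520 kJ/mol).
B > Pb: the two effects oppose for this pair; the down-group effect wins (801 vs 716 kJ/mol).
Cl > B: the two effects oppose for this pair; the across-period effect wins (1251 vs 801 kJ/mol).
Tabulated first ionization energy (kJ/mol): Li 520, B 801, Cl 1251, Pb 716.
So from highest to lowest: Cl > B > Pb > Li.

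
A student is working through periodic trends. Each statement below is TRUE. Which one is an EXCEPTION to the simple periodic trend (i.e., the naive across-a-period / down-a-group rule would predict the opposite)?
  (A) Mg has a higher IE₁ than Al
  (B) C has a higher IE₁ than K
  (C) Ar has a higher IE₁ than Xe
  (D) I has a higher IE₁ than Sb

(A)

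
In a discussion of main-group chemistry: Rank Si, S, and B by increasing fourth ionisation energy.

After 3 electrons have been removed, what remains? Si³⁺ still has 1 valence electron; S³⁺ still has 3 valence electrons; B³⁺ is the bare [He] core.
Core electrons are held far more tightly than valence electrons, so B tops the IE_4 order.
Valence configurations: Si³⁺ [Ne]3s¹, S³⁺ [Ne]3s²3p¹.
Tabulated IE_4 (kJ/mol): Si 4356, S 4556, B 25026.
Hence IE_4: Si < S < B.

Si < S < B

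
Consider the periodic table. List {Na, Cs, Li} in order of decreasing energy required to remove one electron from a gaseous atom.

Li is in period 2, group 1; Na is in period 3, group 1; Cs is in period 6, group 1.
First ionization energy rises across a period (greater Z_eff holds electrons more tightly) and falls down a group (valence electrons are farther from the nucleus).
All are in group 1, so first ionization energy increases up the group.
So from highest to lowest: Li > Na > Cs.

Li > Na > Cs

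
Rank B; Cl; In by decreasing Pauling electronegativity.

Cl > B > In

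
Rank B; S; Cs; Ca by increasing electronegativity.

Cs, Ca, B, S

Atoms toward the upper right of the periodic table pull bonding electrons most strongly.
These span different periods and groups, so the two trends combine.
Ca > Cs: both effects reinforce here, so Ca is clearly the higher of the two.
B > Ca: both effects reinforce here, so B is clearly the higher of the two.
S > B: the two effects oppose for this pair; the across-period effect wins (2.58 vs 2.04).
Approximate values (Pauling): B 2.04, S 2.58, Ca 1.00, Cs 0.79.
So from lowest to highest: Cs < Ca < B < S.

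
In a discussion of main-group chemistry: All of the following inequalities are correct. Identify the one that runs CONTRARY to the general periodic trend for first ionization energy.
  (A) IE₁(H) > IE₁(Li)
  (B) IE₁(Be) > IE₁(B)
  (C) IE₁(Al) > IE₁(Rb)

The general trend: first ionization energy increases across a period and decreases down a group.
(A) H (period 1, group 1) vs Li (period 2, group 1): the stated order agrees with the simple trend.
(B) Be (period 2, group 2) vs B (period 2, group 13): the stated order contradicts the simple trend.
(C) Al (period 3, group 13) vs Rb (period 5, group 1): the stated order agrees with the simple trend.
The exception is (B): removing B's lone 2p electron is easier than breaking Be's filled 2s².

(B)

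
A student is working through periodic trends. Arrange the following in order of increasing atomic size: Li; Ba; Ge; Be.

Be < Ge < Li < Ba

Moving right in a period, electrons are added to the same shell under a stronger nuclear pull, so atoms get smaller; moving down, a new shell is opened and atoms get larger.
These span different periods and groups, so the two trends combine.
Ge > Be: period and group pull opposite ways; the down-group shift dominates (121 vs 102 pm).
Li > Ge: period and group pull opposite ways; the across-period shift dominates (133 vs 121 pm).
Ba > Li: the two effects oppose for this pair; the down-group effect wins (196 vs 133 pm).
Approximate values (pm): Li 133, Be 102, Ge 121, Ba 196.
So from smallest to largest: Be < Ge < Li < Ba.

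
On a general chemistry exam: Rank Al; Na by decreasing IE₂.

Na > Al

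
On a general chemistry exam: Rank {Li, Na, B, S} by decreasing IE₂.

The second ionization energy removes an electron from the +1 ion. For each element: Li⁺ is the bare [He] core; Na⁺ is the bare [Ne] core; B⁺ still has 2 valence electrons; S⁺ still has 5 valence electrons.
Pulling an electron out of a noble-gas core costs far more than removing a remaining valence electron, so Na and Li sit at the high end of IE_2.
Valence configurations: B⁺ [He]2s², S⁺ [Ne]3s²3p³.
Approximate IE_2 values (kJ/mol): Li 7298, Na 4562, B 2427, S 2252.
Putting it together, IE_2: S < B < Na < Li.

Li > Na > B > S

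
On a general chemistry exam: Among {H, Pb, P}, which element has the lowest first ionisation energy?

Pb

H is in period 1, group 1; P is in period 3, group 15; Pb is in period 6, group 14.
Across a period the outer electron is held more tightly (higher IE₁); down a group it sits in a higher shell, more shielded, and comes off more easily.
Here both period and group differ, so the two effects have to be weighed against each other.
P > Pb: both effects reinforce here, so P is clearly the higher of the two.
H > P: the two effects oppose for this pair; the down-group effect wins (1312 vs 1012 kJ/mol).
For reference (kJ/mol): H 1312, P 1012, Pb 716.
The lowest first ionisation energy among these belongs to Pb.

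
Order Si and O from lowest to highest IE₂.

After 1 electron has been removed, what remains? Si⁺ still has 3 valence electrons; O⁺ still has 5 valence electrons.
All are still removing valence electrons, so compare the +1 ions as you would atoms: IE_2 generally rises across a period (higher Z_eff) and falls down a group (larger shell), subject to the usual subshell exceptions.
Valence configurations: Si⁺ [Ne]3s²3p¹, O⁺ [He]2s²2p³.
The numbers (kJ/mol): Si 1577, O 3388.
Hence IE_2: Si < O.

Si, O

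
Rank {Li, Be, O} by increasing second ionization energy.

Be, O, Li

IE_2 is the cost of taking one more electron from the +1 cation: Li⁺ is the bare [He] core; Be⁺ still has 1 valence electron; O⁺ still has 5 valence electrons.
Core electrons are held far more tightly than valence electrons, so Li tops the IE_2 order.
Valence configurations: Be⁺ [He]2s¹, O⁺ [He]2s²2p³.
Approximate IE_2 values (kJ/mol): Li 7298, Be 1757, O 3388.
So the second ionization energies run Be < O < Li.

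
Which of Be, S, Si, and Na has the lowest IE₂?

The second ionization energy removes an electron from the +1 ion. For each element: Be⁺ still has 1 valence electron; S⁺ still has 5 valence electrons; Si⁺ still has 3 valence electrons; Na⁺ is the bare [Ne] core.
Breaking into a closed-shell core is much more expensive than removing a leftover valence electron — Na has the largest IE_2 here.
Valence configurations: Be⁺ [He]2s¹, S⁺ [Ne]3s²3p³, Si⁺ [Ne]3s²3p¹.
Approximate IE_2 values (kJ/mol): Be 1757, S 2252, Si 1577, Na 4562.
Putting it together, IE_2: Si < Be < S < Na.

Si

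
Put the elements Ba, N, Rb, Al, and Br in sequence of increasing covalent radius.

N < Br < Al < Ba < Rb

N is in period 2, group 15; Al is in period 3, group 13; Br is in period 4, group 17; Rb is in period 5, group 1; Ba is in period 6, group 2.
Radius decreases left→right (rising Z_eff, same n) and increases top→bottom (higher n).
Here both period and group differ, so the two effects have to be weighed against each other.
Br > N: period and group pull opposite ways; the down-group shift dominates (114 vs 71 pm).
Al > Br: period and group pull opposite ways; the across-period shift dominates (126 vs 114 pm).
Ba > Al: both effects reinforce here, so Ba is clearly the larger of the two.
Rb > Ba: the two effects oppose for this pair; the across-period effect wins (210 vs 196 pm).
Approximate values (pm): N 71, Al 126, Br 114, Rb 210, Ba 196.
So from smallest to largest: N < Br < Al < Ba < Rb.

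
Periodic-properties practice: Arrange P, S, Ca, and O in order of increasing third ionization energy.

P < S < Ca < O

The third ionization energy removes an electron from the +2 ion. For each element: P²⁺ still has 3 valence electrons; S²⁺ still has 4 valence electrons; Ca²⁺ is the bare [Ar] core; O²⁺ still has 4 valence electrons.
Usually core removal costs more than valence removal, but here the competition is close: a tightly held n=2 valence electron can cost more to remove than an n=3 core electron, so the actual values have to decide it.
Valence configurations: P²⁺ [Ne]3s²3p¹, S²⁺ [Ne]3s²3p², O²⁺ [He]2s²2p².
Tabulated IE_3 (kJ/mol): P 2914, S 3357, Ca 4912, O 5300.
So the third ionization energies run P < S < Ca < O.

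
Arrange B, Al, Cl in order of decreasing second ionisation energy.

After 1 electron has been removed, what remains? B⁺ still has 2 valence electrons; Al⁺ still has 2 valence electrons; Cl⁺ still has 6 valence electrons.
All are still removing valence electrons, so compare the +1 ions as you would atoms: IE_2 generally rises across a period (higher Z_eff) and falls down a group (larger shell), subject to the usual subshell exceptions.
Valence configurations: B⁺ [He]2s², Al⁺ [Ne]3s², Cl⁺ [Ne]3s²3p⁴.
Tabulated IE_2 (kJ/mol): B 2427, Al 1817, Cl 2298.
Overall IE_2 order: Al < Cl < B.

B, Cl, Al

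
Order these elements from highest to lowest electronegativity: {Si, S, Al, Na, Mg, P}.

S, P, Si, Al, Mg, Na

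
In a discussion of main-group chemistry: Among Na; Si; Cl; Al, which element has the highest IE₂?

The second ionization energy removes an electron from the +1 ion. For each element: Na⁺ is the bare [Ne] core; Si⁺ still has 3 valence electrons; Cl⁺ still has 6 valence electrons; Al⁺ still has 2 valence electrons.
Pulling an electron out of a noble-gas core costs far more than removing a remaining valence electron, so Na sits at the high end of IE_2.
Valence configurations: Si⁺ [Ne]3s²3p¹, Cl⁺ [Ne]3s²3p⁴, Al⁺ [Ne]3s².
Si⁺ loses a lone 3p electron whereas Al⁺ must break into a filled 3s² pair, so IE_2(Al) > IE_2(Si) even though Si has the higher nuclear charge.
The numbers (kJ/mol): Na 4562, Si 1577, Cl 2298, Al 1817.
Hence IE_2: Si < Al < Cl < Na.

Na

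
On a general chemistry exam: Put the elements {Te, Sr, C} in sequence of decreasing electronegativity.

C > Te > Sr

C is in period 2, group 14; Sr is in period 5, group 2; Te is in period 5, group 16.
Electronegativity increases across a period and decreases down a group, tracking effective nuclear charge and atomic size.
Neither a single period nor a single group — weigh both effects.
Te > Sr: Te lies to the right of Sr in period 5, so the across-period effect alone puts Te higher.
C > Te: period and group pull opposite ways; the down-group shift dominates (2.55 vs 2.10).
Approximate values (Pauling): C 2.55, Sr 0.95, Te 2.10.
So from highest to lowest: C > Te > Sr.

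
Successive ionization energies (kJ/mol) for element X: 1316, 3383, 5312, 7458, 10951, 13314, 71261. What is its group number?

Look for the largest jump between consecutive ionization energies: IE7/IE6 ≈ 5.4, far larger than any earlier ratio.
That jump marks the point where a core electron is being removed. So the atom has 6 valence electrons.
A main-group element with 6 valence electrons is in group 16.

Group 16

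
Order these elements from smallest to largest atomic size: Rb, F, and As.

F is in period 2, group 17; As is in period 4, group 15; Rb is in period 5, group 1.
Moving right in a period, electrons are added to the same shell under a stronger nuclear pull, so atoms get smaller; moving down, a new shell is opened and atoms get larger.
These span different periods and groups, so the two trends combine.
As > F: relative to F, both the across-period and down-group shifts push As's atomic radius up.
Rb > As: relative to As, both the across-period and down-group shifts push Rb's atomic radius up.
For reference (pm): F 64, As 121, Rb 210.
So from smallest to largest: F < As < Rb.

F < As < Rb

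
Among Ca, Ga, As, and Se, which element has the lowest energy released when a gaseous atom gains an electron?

Ca is in period 4, group 2; Ga is in period 4, group 13; As is in period 4, group 15; Se is in period 4, group 16.
Atoms with high Z_eff and room in the valence shell (especially the halogens) have the most exothermic electron affinities.
All lie in period 4, so electron affinity increases left to right.
The lowest energy released when a gaseous atom gains an electron among these belongs to Ca.

Ca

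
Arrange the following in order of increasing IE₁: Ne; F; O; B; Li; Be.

First ionization energy rises across a period (greater Z_eff holds electrons more tightly) and falls down a group (valence electrons are farther from the nucleus).
All lie in period 2; the across-period trend (first ionization energy increases left to right) applies, with the exception below.
Note the exception: Be has a higher first ionization energy than B, contrary to the simple trend — removing B's lone 2p electron is easier than breaking Be's filled 2s².
For reference (kJ/mol): Li 520, Be 900, B 801, O 1314, F 1681, Ne 2081.
So from lowest to highest: Li < B < Be < O < F < Ne.

Li, B, Be, O, F, Ne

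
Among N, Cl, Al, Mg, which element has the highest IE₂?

N

The second ionization energy removes an electron from the +1 ion. For each element: N⁺ still has 4 valence electrons; Cl⁺ still has 6 valence electrons; Al⁺ still has 2 valence electrons; Mg⁺ still has 1 valence electron.
All are still removing valence electrons, so compare the +1 ions as you would atoms: IE_2 generally rises across a period (higher Z_eff) and falls down a group (larger shell), subject to the usual subshell exceptions.
Valence configurations: N⁺ [He]2s²2p², Cl⁺ [Ne]3s²3p⁴, Al⁺ [Ne]3s², Mg⁺ [Ne]3s¹.
Approximate IE_2 values (kJ/mol): N 2856, Cl 2298, Al 1817, Mg 1451.
Hence IE_2: Mg < Al < Cl < N.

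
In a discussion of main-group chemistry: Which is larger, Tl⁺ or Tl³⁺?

Both ions have Z = 81 protons, but Tl³⁺ has lost more electrons, so its remaining electrons feel a larger effective nuclear charge per electron and are pulled in more tightly.
Higher positive charge → smaller ion, so Tl⁺ > Tl³⁺.

Tl⁺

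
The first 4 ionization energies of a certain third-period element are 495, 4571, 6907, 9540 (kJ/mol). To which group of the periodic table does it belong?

Group 1

Look for the largest jump between consecutive ionization energies: IE2/IE1 ≈ 9.2, far larger than any earlier ratio.
That jump marks the point where a core electron is being removed. So the atom has 1 valence electron.
A main-group element with 1 valence electron is in group 1.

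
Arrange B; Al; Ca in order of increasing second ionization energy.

The second ionization energy removes an electron from the +1 ion. For each element: B⁺ still has 2 valence electrons; Al⁺ still has 2 valence electrons; Ca⁺ still has 1 valence electron.
All are still removing valence electrons, so compare the +1 ions as you would atoms: IE_2 generally rises across a period (higher Z_eff) and falls down a group (larger shell), subject to the usual subshell exceptions.
Valence configurations: B⁺ [He]2s², Al⁺ [Ne]3s², Ca⁺ [Ar]4s¹.
Tabulated IE_2 (kJ/mol): B 2427, Al 1817, Ca 1145.
So the second ionization energies run Ca < Al < B.

Ca, Al, B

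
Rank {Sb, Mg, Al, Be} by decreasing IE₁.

Be is in period 2, group 2; Mg is in period 3, group 2; Al is in period 3, group 13; Sb is in period 5, group 15.
IE₁ increases left→right with effective nuclear charge and decreases top→bottom as the valence shell moves farther out.
Here both period and group differ, so the two effects have to be weighed against each other.
Mg > Al: this pair runs against the simple trend — see the exception note.
Sb > Mg: period and group pull opposite ways; the across-period shift dominates (831 vs 738 kJ/mol).
Be > Sb: the two effects oppose for this pair; the down-group effect wins (900 vs 831 kJ/mol).
Note the exception: Mg has a higher first ionization energy than Al, contrary to the simple trend — Al's single 3p electron is easier to remove than one from Mg's filled 3s².
Tabulated first ionization energy (kJ/mol): Be 900, Mg 738, Al 578, Sb 831.
So from highest to lowest: Be > Sb > Mg > Al.

Be > Sb > Mg > Al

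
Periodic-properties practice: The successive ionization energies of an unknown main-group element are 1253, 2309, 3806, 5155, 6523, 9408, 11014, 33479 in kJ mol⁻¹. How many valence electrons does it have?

Look for the largest jump between consecutive ionization energies: IE8/IE7 ≈ 3.0, far larger than any earlier ratio.
That jump marks the point where a core electron is being removed. So the atom has 7 valence electrons.

7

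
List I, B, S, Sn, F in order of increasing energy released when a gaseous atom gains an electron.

B < Sn < S < I < F

B is in period 2, group 13; F is in period 2, group 17; S is in period 3, group 16; Sn is in period 5, group 14; I is in period 5, group 17.
Adding an electron releases more energy for atoms nearer the top right (short of the noble gases).
Neither a single period nor a single group — weigh both effects.
Sn > B: the two effects oppose for this pair; the across-period effect wins (107 vs 27 kJ/mol).
S > Sn: relative to Sn, both the across-period and down-group shifts push S's electron affinity up.
I > S: the two effects oppose for this pair; the across-period effect wins (295 vs 200 kJ/mol).
F > I: they share group 17; the group trend gives F the larger value.
For reference (kJ/mol): B 27, F 328, S 200, Sn 107, I 295.
So from lowest to highest: B < Sn < S < I < F.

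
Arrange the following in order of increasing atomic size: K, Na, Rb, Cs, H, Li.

H < Li < Na < K < Rb < Cs

H is in period 1, group 1; Li is in period 2, group 1; Na is in period 3, group 1; K is in period 4, group 1; Rb is in period 5, group 1; Cs is in period 6, group 1.
Radius decreases left→right (rising Z_eff, same n) and increases top→bottom (higher n).
All are in group 1, so atomic radius increases down the group.
So from smallest to largest: H < Li < Na < K < Rb < Cs.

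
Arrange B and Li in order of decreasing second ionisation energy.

The second ionization energy removes an electron from the +1 ion. For each element: B⁺ still has 2 valence electrons; Li⁺ is the bare [He] core.
Core electrons are held far more tightly than valence electrons, so Li tops the IE_2 order.
Tabulated IE_2 (kJ/mol): B 2427, Li 7298.
Hence IE_2: B < Li.

Li > B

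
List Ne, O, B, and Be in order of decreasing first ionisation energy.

First ionization energy rises across a period (greater Z_eff holds electrons more tightly) and falls down a group (valence electrons are farther from the nucleus).
All lie in period 2; the across-period trend (first ionization energy increases left to right) applies, with the exception below.
Note the exception: Be has a higher first ionization energy than B, contrary to the simple trend — removing B's lone 2p electron is easier than breaking Be's filled 2s².
For reference (kJ/mol): Be 900, B 801, O 1314, Ne 2081.
So from highest to lowest: Ne > O > Be > B.

Ne > O > Be > B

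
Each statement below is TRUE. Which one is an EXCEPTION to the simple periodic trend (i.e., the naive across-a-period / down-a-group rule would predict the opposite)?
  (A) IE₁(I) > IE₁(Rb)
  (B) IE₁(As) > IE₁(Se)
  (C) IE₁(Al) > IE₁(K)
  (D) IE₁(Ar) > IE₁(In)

The general trend: first ionisation energy increases across a period and decreases down a group.
(A) I (period 5, group 17) vs Rb (period 5, group 1): the stated order agrees with the simple trend.
(B) As (period 4, group 15) vs Se (period 4, group 16): the stated order contradicts the simple trend.
(C) Al (period 3, group 13) vs K (period 4, group 1): the stated order agrees with the simple trend.
(D) Ar (period 3, group 18) vs In (period 5, group 13): the stated order agrees with the simple trend.
The exception is (B): Se (4p⁴) ionizes more easily than half-filled As (4p³).

(B)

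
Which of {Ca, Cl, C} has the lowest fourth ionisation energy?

Cl

IE_4 is the cost of taking one more electron from the +3 cation: Ca³⁺ is already 1 electron into the core; Cl³⁺ still has 4 valence electrons; C³⁺ still has 1 valence electron.
Breaking into a closed-shell core is much more expensive than removing a leftover valence electron — Ca has the largest IE_4 here.
Valence configurations: Cl³⁺ [Ne]3s²3p², C³⁺ [He]2s¹.
The numbers (kJ/mol): Ca 6491, Cl 5159, C 6223.
Overall IE_4 order: Cl < C < Ca.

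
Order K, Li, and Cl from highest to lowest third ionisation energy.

Li > K > Cl

After 2 electrons have been removed, what remains? K²⁺ is already 1 electron into the core; Li²⁺ is already 1 electron into the core; Cl²⁺ still has 5 valence electrons.
Breaking into a closed-shell core is much more expensive than removing a leftover valence electron — K and Li have the largest IE_3 here.
The numbers (kJ/mol): K 4420, Li 11815, Cl 3822.
Putting it together, IE_3: Cl < K < Li.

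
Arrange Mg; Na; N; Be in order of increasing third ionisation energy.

After 2 electrons have been removed, what remains? Mg²⁺ is the bare [Ne] core; Na²⁺ is already 1 electron into the core; N²⁺ still has 3 valence electrons; Be²⁺ is the bare [He] core.
Breaking into a closed-shell core is much more expensive than removing a leftover valence electron — Na, Mg and Be have the largest IE_3 here.
Approximate IE_3 values (kJ/mol): Mg 7733, Na 6910, N 4578, Be 14849.
Overall IE_3 order: N < Na < Mg < Be.

N < Na < Mg < Be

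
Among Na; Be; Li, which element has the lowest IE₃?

Na

Consider each +2 ion: Na²⁺ is already 1 electron into the core; Be²⁺ is the bare [He] core; Li²⁺ is already 1 electron into the core.
All of these are removing an electron from a noble-gas core or deeper; the smaller core (lower principal quantum number) is held far more tightly, and within a period the higher nuclear charge binds the same core more tightly.
Tabulated IE_3 (kJ/mol): Na 6910, Be 14849, Li 11815.
Putting it together, IE_3: Na < Li < Be.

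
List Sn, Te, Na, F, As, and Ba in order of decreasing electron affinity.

F > Te > Sn > As > Na > Ba

EA tends to increase across a period and decrease down a group, though the pattern is less regular than for IE or radius.
These span different periods and groups, so the two trends combine.
Na > Ba: the two effects oppose for this pair; the down-group effect wins (53 vs 14 kJ/mol).
As > Na: period and group pull opposite ways; the across-period shift dominates (78 vs 53 kJ/mol).
Sn > As: this pair runs against the simple trend — see the exception note.
Te > Sn: both are in period 5; the period trend gives Te the larger value.
F > Te: relative to Te, both the across-period and down-group shifts push F's electron affinity up.
Note the exception: Sn has a higher electron affinity than As, contrary to the simple trend — adding an electron to As's half-filled np³ subshell costs electron-pairing energy.
Approximate values (kJ/mol): F 328, Na 53, As 78, Sn 107, Te 190, Ba 14.
So from highest to lowest: F > Te > Sn > As > Na > Ba.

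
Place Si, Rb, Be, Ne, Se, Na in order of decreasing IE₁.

Ne, Se, Be, Si, Na, Rb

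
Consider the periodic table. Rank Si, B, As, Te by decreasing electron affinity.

Te, Si, As, B

B is in period 2, group 13; Si is in period 3, group 14; As is in period 4, group 15; Te is in period 5, group 16.
Electron affinity generally becomes more exothermic across a period toward the halogens and less exothermic down a group.
A diagonal step moves right (one effect) and down (the opposite effect) at once.
As > B: the two effects oppose for this pair; the across-period effect wins (78 vs 27 kJ/mol).
Si > As: period and group pull opposite ways; the down-group shift dominates (134 vs 78 kJ/mol).
Te > Si: the two effects oppose for this pair; the across-period effect wins (190 vs 134 kJ/mol).
Tabulated electron affinity (kJ/mol): B 27, Si 134, As 78, Te 190.
So from highest to lowest: Te > Si > As > B.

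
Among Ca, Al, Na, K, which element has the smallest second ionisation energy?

Ca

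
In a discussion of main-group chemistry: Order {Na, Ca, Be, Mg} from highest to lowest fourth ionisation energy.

IE_4 is the cost of taking one more electron from the +3 cation: Na³⁺ is already 2 electrons into the core; Ca³⁺ is already 1 electron into the core; Be³⁺ is already 1 electron into the core; Mg³⁺ is already 1 electron into the core.
All of these are removing an electron from a noble-gas core or deeper; the smaller core (lower principal quantum number) is held far more tightly, and within a period the higher nuclear charge binds the same core more tightly.
The numbers (kJ/mol): Na 9543, Ca 6491, Be 21007, Mg 10543.
Hence IE_4: Ca < Na < Mg < Be.

Be > Mg > Na > Ca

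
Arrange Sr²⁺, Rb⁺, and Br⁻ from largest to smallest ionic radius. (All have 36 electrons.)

All of these have 36 electrons, so size is governed by nuclear charge alone: the more protons, the stronger the pull on the same electron cloud, and the smaller the ion.
Nuclear charges: Sr²⁺ (Z=38), Rb⁺ (Z=37), Br⁻ (Z=35).
Largest to smallest: Br⁻ > Rb⁺ > Sr²⁺.

Br⁻ > Rb⁺ > Sr²⁺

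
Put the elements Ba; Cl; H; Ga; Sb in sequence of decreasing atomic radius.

H is in period 1, group 1; Cl is in period 3, group 17; Ga is in period 4, group 13; Sb is in period 5, group 15; Ba is in period 6, group 2.
Across a period the added protons contract the valence shell; down a group each new principal shell makes the atom larger.
These span different periods and groups, so the two trends combine.
Cl > H: the two effects oppose for this pair; the down-group effect wins (99 vs 32 pm).
Ga > Cl: both effects reinforce here, so Ga is clearly the larger of the two.
Sb > Ga: the two effects oppose for this pair; the down-group effect wins (140 vs 124 pm).
Ba > Sb: relative to Sb, both the across-period and down-group shifts push Ba's atomic radius up.
For reference (pm): H 32, Cl 99, Ga 124, Sb 140, Ba 196.
So from largest to smallest: Ba > Sb > Ga > Cl > H.

Ba > Sb > Ga > Cl > H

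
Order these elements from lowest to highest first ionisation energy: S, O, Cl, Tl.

Tl < S < Cl < O

O is in period 2, group 16; S is in period 3, group 16; Cl is in period 3, group 17; Tl is in period 6, group 13.
IE₁ increases left→right with effective nuclear charge and decreases top→bottom as the valence shell moves farther out.
Neither a single period nor a single group — weigh both effects.
S > Tl: relative to Tl, both the across-period and down-group shifts push S's first ionization energy up.
Cl > S: both are in period 3; the period trend gives Cl the larger value.
O > Cl: the two effects oppose for this pair; the down-group effect wins (1314 vs 1251 kJ/mol).
For reference (kJ/mol): O 1314, S 1000, Cl 1251, Tl 589.
So from lowest to highest: Tl < S < Cl < O.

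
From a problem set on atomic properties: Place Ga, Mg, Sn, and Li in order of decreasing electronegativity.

Li is in period 2, group 1; Mg is in period 3, group 2; Ga is in period 4, group 13; Sn is in period 5, group 14.
Electronegativity increases across a period and decreases down a group, tracking effective nuclear charge and atomic size.
A diagonal step moves right (one effect) and down (the opposite effect) at once.
Mg > Li: the two effects oppose for this pair; the across-period effect wins (1.31 vs 0.98).
Ga > Mg: the two effects oppose for this pair; the across-period effect wins (1.81 vs 1.31).
Sn > Ga: the two effects oppose for this pair; the across-period effect wins (1.96 vs 1.81).
Approximate values (Pauling): Li 0.98, Mg 1.31, Ga 1.81, Sn 1.96.
So from highest to lowest: Sn > Ga > Mg > Li.

Sn > Ga > Mg > Li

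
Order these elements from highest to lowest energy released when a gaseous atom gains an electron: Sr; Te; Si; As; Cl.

Adding an electron releases more energy for atoms nearer the top right (short of the noble gases).
Neither a single period nor a single group — weigh both effects.
As > Sr: relative to Sr, both the across-period and down-group shifts push As's electron affinity up.
Si > As: the two effects oppose for this pair; the down-group effect wins (134 vs 78 kJ/mol).
Te > Si: period and group pull opposite ways; the across-period shift dominates (190 vs 134 kJ/mol).
Cl > Te: relative to Te, both the across-period and down-group shifts push Cl's electron affinity up.
Tabulated electron affinity (kJ/mol): Si 134, Cl 349, As 78, Sr 5, Te 190.
So from highest to lowest: Cl > Te > Si > As > Sr.

Cl, Te, Si, As, Sr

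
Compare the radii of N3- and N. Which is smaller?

N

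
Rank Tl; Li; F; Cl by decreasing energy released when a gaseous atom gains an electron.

Cl > F > Li > Tl

Li is in period 2, group 1; F is in period 2, group 17; Cl is in period 3, group 17; Tl is in period 6, group 13.
Adding an electron releases more energy for atoms nearer the top right (short of the noble gases).
These span different periods and groups, so the two trends combine.
Li > Tl: period and group pull opposite ways; the down-group shift dominates (60 vs 19 kJ/mol).
F > Li: F lies to the right of Li in period 2, so the across-period effect alone puts F higher.
Cl > F: this pair runs against the simple trend — see the exception note.
Note the exception: Cl has a higher electron affinity than F, contrary to the simple trend — F's small 2p subshell makes the incoming electron feel strong e⁻–e⁻ repulsion, so Cl actually releases more energy on gaining an electron.
Tabulated electron affinity (kJ/mol): Li 60, F 328, Cl 349, Tl 19.
So from highest to lowest: Cl > F > Li > Tl.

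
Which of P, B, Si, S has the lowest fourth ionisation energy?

The fourth ionization energy removes an electron from the +3 ion. For each element: P³⁺ still has 2 valence electrons; B³⁺ is the bare [He] core; Si³⁺ still has 1 valence electron; S³⁺ still has 3 valence electrons.
Pulling an electron out of a noble-gas core costs far more than removing a remaining valence electron, so B sits at the high end of IE_4.
Valence configurations: P³⁺ [Ne]3s², Si³⁺ [Ne]3s¹, S³⁺ [Ne]3s²3p¹.
S³⁺ loses a lone 3p electron whereas P³⁺ must break into a filled 3s² pair, so IE_4(P) > IE_4(S) even though S has the higher nuclear charge.
Tabulated IE_4 (kJ/mol): P 4964, B 25026, Si 4356, S 4556.
Putting it together, IE_4: Si < S < P < B.

Si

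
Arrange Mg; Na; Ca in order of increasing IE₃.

Ca < Na < Mg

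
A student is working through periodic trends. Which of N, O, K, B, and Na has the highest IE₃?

The third ionization energy removes an electron from the +2 ion. For each element: N²⁺ still has 3 valence electrons; O²⁺ still has 4 valence electrons; K²⁺ is already 1 electron into the core; B²⁺ still has 1 valence electron; Na²⁺ is already 1 electron into the core.
Usually core removal costs more than valence removal, but here the competition is close: a tightly held n=2 valence electron can cost more to remove than an n=3 core electron, so the actual values have to decide it.
Valence configurations: N²⁺ [He]2s²2p¹, O²⁺ [He]2s²2p², B²⁺ [He]2s¹.
The numbers (kJ/mol): N 4578, O 5300, K 4420, B 3660, Na 6910.
So the third ionization energies run B < K < N < O < Na.

Na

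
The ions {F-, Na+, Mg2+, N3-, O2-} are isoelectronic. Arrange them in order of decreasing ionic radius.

N3-, O2-, F-, Na+, Mg2+

All of these have 10 electrons, so size is governed by nuclear charge alone: the more protons, the stronger the pull on the same electron cloud, and the smaller the ion.
Nuclear charges: Mg2+ (Z=12), Na+ (Z=11), F- (Z=9), O2- (Z=8), N3- (Z=7).
Largest to smallest: N3- > O2- > F- > Na+ > Mg2+.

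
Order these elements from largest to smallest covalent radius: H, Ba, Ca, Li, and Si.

Ba > Ca > Li > Si > H

Atomic radius shrinks across a period as nuclear charge pulls the same shell inward, and grows down a group as new shells are added.
These span different periods and groups, so the two trends combine.
Si > H: period and group pull opposite ways; the down-group shift dominates (116 vs 32 pm).
Li > Si: period and group pull opposite ways; the across-period shift dominates (133 vs 116 pm).
Ca > Li: period and group pull opposite ways; the down-group shift dominates (171 vs 133 pm).
Ba > Ca: Ba sits below Ca in group 2, so the down-group effect alone puts Ba larger.
For reference (pm): H 32, Li 133, Si 116, Ca 171, Ba 196.
So from largest to smallest: Ba > Ca > Li > Si > H.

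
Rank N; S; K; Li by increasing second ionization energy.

After 1 electron has been removed, what remains? N⁺ still has 4 valence electrons; S⁺ still has 5 valence electrons; K⁺ is the bare [Ar] core; Li⁺ is the bare [He] core.
Pulling an electron out of a noble-gas core costs far more than removing a remaining valence electron, so K and Li sit at the high end of IE_2.
Valence configurations: N⁺ [He]2s²2p², S⁺ [Ne]3s²3p³.
Approximate IE_2 values (kJ/mol): N 2856, S 2252, K 3052, Li 7298.
Overall IE_2 order: S < N < K < Li.

S, N, K, Li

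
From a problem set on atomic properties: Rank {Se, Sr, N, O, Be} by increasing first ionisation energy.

First ionization energy rises across a period (greater Z_eff holds electrons more tightly) and falls down a group (valence electrons are farther from the nucleus).
Neither a single period nor a single group — weigh both effects.
Be > Sr: Be sits above Sr in group 2, so the down-group effect alone puts Be higher.
Se > Be: the two effects oppose for this pair; the across-period effect wins (941 vs 900 kJ/mol).
O > Se: they share group 16; the group trend gives O the larger value.
N > O: this pair runs against the simple trend — see the exception note.
Note the exception: N has a higher first ionization energy than O, contrary to the simple trend — pairing an electron in O's 2p⁴ costs repulsion energy, so O ionizes more easily than half-filled N (2p³).
For reference (kJ/mol): Be 900, N 1402, O 1314, Se 941, Sr 550.
So from lowest to highest: Sr < Be < Se < O < N.

Sr < Be < Se < O < N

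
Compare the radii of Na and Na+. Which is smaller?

Na+

Forming Na+ removes 1 electron from Na. Fewer electrons for the same nuclear charge means less shielding and a higher Z_eff on the remaining electrons, and for main-group metals the entire outer shell is lost.
A cation is smaller than its parent atom: Na+ < Na.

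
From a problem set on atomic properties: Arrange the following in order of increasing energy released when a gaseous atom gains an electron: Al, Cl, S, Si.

Al < Si < S < Cl

Atoms with high Z_eff and room in the valence shell (especially the halogens) have the most exothermic electron affinities.
All lie in period 3, so electron affinity increases left to right.
So from lowest to highest: Al < Si < S < Cl.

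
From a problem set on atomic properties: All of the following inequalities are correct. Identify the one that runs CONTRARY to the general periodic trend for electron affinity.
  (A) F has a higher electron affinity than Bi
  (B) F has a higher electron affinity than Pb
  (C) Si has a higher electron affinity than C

The general trend: electron affinity increases across a period and decreases down a group.
(A) F (period 2, group 17) vs Bi (period 6, group 15): the stated order agrees with the simple trend.
(B) F (period 2, group 17) vs Pb (period 6, group 14): the stated order agrees with the simple trend.
(C) Si (period 3, group 14) vs C (period 2, group 14): the stated order contradicts the simple trend.
The exception is (C): Si's larger, more diffuse 3p orbitals accept an added electron slightly more readily than C's compact 2p.

(C)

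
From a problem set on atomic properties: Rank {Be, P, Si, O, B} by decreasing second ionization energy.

IE_2 is the cost of taking one more electron from the +1 cation: Be⁺ still has 1 valence electron; P⁺ still has 4 valence electrons; Si⁺ still has 3 valence electrons; O⁺ still has 5 valence electrons; B⁺ still has 2 valence electrons.
All are still removing valence electrons, so compare the +1 ions as you would atoms: IE_2 generally rises across a period (higher Z_eff) and falls down a group (larger shell), subject to the usual subshell exceptions.
Valence configurations: Be⁺ [He]2s¹, P⁺ [Ne]3s²3p², Si⁺ [Ne]3s²3p¹, O⁺ [He]2s²2p³, B⁺ [He]2s².
Tabulated IE_2 (kJ/mol): Be 1757, P 1907, Si 1577, O 3388, B 2427.
So the second ionization energies run Si < Be < P < B < O.

O, B, P, Be, Si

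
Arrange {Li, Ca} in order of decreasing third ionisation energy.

Li > Ca

After 2 electrons have been removed, what remains? Li²⁺ is already 1 electron into the core; Ca²⁺ is the bare [Ar] core.
All of these are removing an electron from a noble-gas core or deeper; the smaller core (lower principal quantum number) is held far more tightly, and within a period the higher nuclear charge binds the same core more tightly.
The numbers (kJ/mol): Li 11815, Ca 4912.
So the third ionization energies run Ca < Li.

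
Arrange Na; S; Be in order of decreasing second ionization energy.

Na > S > Be

IE_2 is the cost of taking one more electron from the +1 cation: Na⁺ is the bare [Ne] core; S⁺ still has 5 valence electrons; Be⁺ still has 1 valence electron.
Breaking into a closed-shell core is much more expensive than removing a leftover valence electron — Na has the largest IE_2 here.
Valence configurations: S⁺ [Ne]3s²3p³, Be⁺ [He]2s¹.
The numbers (kJ/mol): Na 4562, S 2252, Be 1757.
Overall IE_2 order: Be < S < Na.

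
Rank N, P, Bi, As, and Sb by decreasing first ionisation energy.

First ionization energy rises across a period (greater Z_eff holds electrons more tightly) and falls down a group (valence electrons are farther from the nucleus).
All are in group 15, so first ionization energy increases up the group.
So from highest to lowest: N > P > As > Sb > Bi.

N > P > As > Sb > Bi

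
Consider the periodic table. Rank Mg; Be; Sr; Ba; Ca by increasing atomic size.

Be is in period 2, group 2; Mg is in period 3, group 2; Ca is in period 4, group 2; Sr is in period 5, group 2; Ba is in period 6, group 2.
Moving right in a period, electrons are added to the same shell under a stronger nuclear pull, so atoms get smaller; moving down, a new shell is opened and atoms get larger.
All are in group 2, so atomic radius increases down the group.
So from smallest to largest: Be < Mg < Ca < Sr < Ba.

Be < Mg < Ca < Sr < Ba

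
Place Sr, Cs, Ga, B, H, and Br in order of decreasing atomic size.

Cs > Sr > Ga > Br > B > H

H is in period 1, group 1; B is in period 2, group 13; Ga is in period 4, group 13; Br is in period 4, group 17; Sr is in period 5, group 2; Cs is in period 6, group 1.
Atomic radius shrinks across a period as nuclear charge pulls the same shell inward, and grows down a group as new shells are added.
Neither a single period nor a single group — weigh both effects.
B > H: period and group pull opposite ways; the down-group shift dominates (85 vs 32 pm).
Br > B: period and group pull opposite ways; the down-group shift dominates (114 vs 85 pm).
Ga > Br: both are in period 4; the period trend gives Ga the larger value.
Sr > Ga: both effects reinforce here, so Sr is clearly the larger of the two.
Cs > Sr: relative to Sr, both the across-period and down-group shifts push Cs's atomic radius up.
Tabulated atomic radius (pm): H 32, B 85, Ga 124, Br 114, Sr 185, Cs 232.
So from largest to smallest: Cs > Sr > Ga > Br > B > H.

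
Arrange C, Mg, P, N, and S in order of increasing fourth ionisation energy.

S < P < C < N < Mg

After 3 electrons have been removed, what remains? C³⁺ still has 1 valence electron; Mg³⁺ is already 1 electron into the core; P³⁺ still has 2 valence electrons; N³⁺ still has 2 valence electrons; S³⁺ still has 3 valence electrons.
Breaking into a closed-shell core is much more expensive than removing a leftover valence electron — Mg has the largest IE_4 here.
Valence configurations: C³⁺ [He]2s¹, P³⁺ [Ne]3s², N³⁺ [He]2s², S³⁺ [Ne]3s²3p¹.
S³⁺ loses a lone 3p electron whereas P³⁺ must break into a filled 3s² pair, so IE_4(P) > IE_4(S) even though S has the higher nuclear charge.
The numbers (kJ/mol): C 6223, Mg 10543, P 4964, N 7475, S 4556.
Hence IE_4: S < P < C < N < Mg.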